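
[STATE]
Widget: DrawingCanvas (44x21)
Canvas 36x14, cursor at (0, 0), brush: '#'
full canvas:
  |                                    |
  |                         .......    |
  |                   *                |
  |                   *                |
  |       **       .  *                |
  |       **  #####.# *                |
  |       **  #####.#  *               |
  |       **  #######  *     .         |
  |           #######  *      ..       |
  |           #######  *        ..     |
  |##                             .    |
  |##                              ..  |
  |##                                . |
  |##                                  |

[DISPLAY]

+                                           
                         .......            
                   *                        
                   *                        
       **       .  *                        
       **  #####.# *                        
       **  #####.#  *                       
       **  #######  *     .                 
           #######  *      ..               
           #######  *        ..             
##                             .            
##                              ..          
##                                .         
##                                          
                                            
                                            
                                            
                                            
                                            
                                            
                                            


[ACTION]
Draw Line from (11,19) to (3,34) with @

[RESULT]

+                                           
                         .......            
                   *                        
                   *              @         
       **       .  *            @@          
       **  #####.# *          @@            
       **  #####.#  *       @@              
       **  #######  *     @@                
           #######  *   @@ ..               
           #######  * @@     ..             
##                  @@         .            
##                 @            ..          
##                                .         
##                                          
                                            
                                            
                                            
                                            
                                            
                                            
                                            


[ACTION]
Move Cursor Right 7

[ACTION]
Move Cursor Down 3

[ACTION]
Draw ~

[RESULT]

                                            
                         .......            
                   *                        
       ~           *              @         
       **       .  *            @@          
       **  #####.# *          @@            
       **  #####.#  *       @@              
       **  #######  *     @@                
           #######  *   @@ ..               
           #######  * @@     ..             
##                  @@         .            
##                 @            ..          
##                                .         
##                                          
                                            
                                            
                                            
                                            
                                            
                                            
                                            


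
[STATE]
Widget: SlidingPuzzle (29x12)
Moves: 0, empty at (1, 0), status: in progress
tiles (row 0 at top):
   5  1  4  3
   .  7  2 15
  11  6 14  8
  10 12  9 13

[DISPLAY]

┌────┬────┬────┬────┐        
│  5 │  1 │  4 │  3 │        
├────┼────┼────┼────┤        
│    │  7 │  2 │ 15 │        
├────┼────┼────┼────┤        
│ 11 │  6 │ 14 │  8 │        
├────┼────┼────┼────┤        
│ 10 │ 12 │  9 │ 13 │        
└────┴────┴────┴────┘        
Moves: 0                     
                             
                             


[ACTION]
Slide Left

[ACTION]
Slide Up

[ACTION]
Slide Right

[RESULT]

┌────┬────┬────┬────┐        
│  5 │  1 │  4 │  3 │        
├────┼────┼────┼────┤        
│  7 │  6 │  2 │ 15 │        
├────┼────┼────┼────┤        
│    │ 11 │ 14 │  8 │        
├────┼────┼────┼────┤        
│ 10 │ 12 │  9 │ 13 │        
└────┴────┴────┴────┘        
Moves: 3                     
                             
                             


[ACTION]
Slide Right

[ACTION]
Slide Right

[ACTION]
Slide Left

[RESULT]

┌────┬────┬────┬────┐        
│  5 │  1 │  4 │  3 │        
├────┼────┼────┼────┤        
│  7 │  6 │  2 │ 15 │        
├────┼────┼────┼────┤        
│ 11 │    │ 14 │  8 │        
├────┼────┼────┼────┤        
│ 10 │ 12 │  9 │ 13 │        
└────┴────┴────┴────┘        
Moves: 4                     
                             
                             


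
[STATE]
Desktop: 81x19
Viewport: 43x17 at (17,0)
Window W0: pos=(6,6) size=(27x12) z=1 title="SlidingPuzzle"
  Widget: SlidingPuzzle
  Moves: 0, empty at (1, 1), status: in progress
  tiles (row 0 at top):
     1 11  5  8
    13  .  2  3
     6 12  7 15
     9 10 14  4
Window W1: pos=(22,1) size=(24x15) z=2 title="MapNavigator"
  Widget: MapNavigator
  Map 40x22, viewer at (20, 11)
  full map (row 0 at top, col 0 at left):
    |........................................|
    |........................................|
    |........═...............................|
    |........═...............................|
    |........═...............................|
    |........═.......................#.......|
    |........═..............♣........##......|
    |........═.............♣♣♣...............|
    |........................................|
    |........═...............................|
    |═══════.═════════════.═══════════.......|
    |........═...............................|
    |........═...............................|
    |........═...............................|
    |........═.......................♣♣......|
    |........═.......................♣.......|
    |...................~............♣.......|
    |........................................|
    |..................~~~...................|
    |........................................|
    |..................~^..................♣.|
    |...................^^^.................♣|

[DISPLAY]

                                           
     ┏━━━━━━━━━━━━━━━━━━━━━━┓              
     ┃ MapNavigator         ┃              
     ┠──────────────────────┨              
     ┃..............♣.......┃              
     ┃.............♣♣♣......┃              
━━━━━┃......................┃              
zzle ┃......................┃              
─────┃════════════.═════════┃              
┬────┃...........@..........┃              
│  5 ┃......................┃              
┼────┃......................┃              
│  2 ┃......................┃              
┼────┃......................┃              
│  7 ┃..........~...........┃              
┼────┗━━━━━━━━━━━━━━━━━━━━━━┛              
│ 14 │  4 │    ┃                           


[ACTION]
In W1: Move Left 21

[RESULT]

                                           
     ┏━━━━━━━━━━━━━━━━━━━━━━┓              
     ┃ MapNavigator         ┃              
     ┠──────────────────────┨              
     ┃           ........═..┃              
     ┃           ........═..┃              
━━━━━┃           ...........┃              
zzle ┃           ........═..┃              
─────┃           ═══════.═══┃              
┬────┃           @.......═..┃              
│  5 ┃           ........═..┃              
┼────┃           ........═..┃              
│  2 ┃           ........═..┃              
┼────┃           ........═..┃              
│  7 ┃           ...........┃              
┼────┗━━━━━━━━━━━━━━━━━━━━━━┛              
│ 14 │  4 │    ┃                           


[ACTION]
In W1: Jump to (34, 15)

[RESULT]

                                           
     ┏━━━━━━━━━━━━━━━━━━━━━━┓              
     ┃ MapNavigator         ┃              
     ┠──────────────────────┨              
     ┃══════════.......     ┃              
     ┃.................     ┃              
━━━━━┃.................     ┃              
zzle ┃.................     ┃              
─────┃.........♣♣......     ┃              
┬────┃.........♣.@.....     ┃              
│  5 ┃.........♣.......     ┃              
┼────┃.................     ┃              
│  2 ┃.................     ┃              
┼────┃.................     ┃              
│  7 ┃...............♣.     ┃              
┼────┗━━━━━━━━━━━━━━━━━━━━━━┛              
│ 14 │  4 │    ┃                           


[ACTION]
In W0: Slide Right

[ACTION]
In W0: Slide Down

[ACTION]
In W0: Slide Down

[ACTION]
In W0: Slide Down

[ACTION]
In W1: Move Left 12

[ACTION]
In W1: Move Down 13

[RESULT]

                                           
     ┏━━━━━━━━━━━━━━━━━━━━━━┓              
     ┃ MapNavigator         ┃              
     ┠──────────────────────┨              
     ┃........~............♣┃              
     ┃......................┃              
━━━━━┃.......~~~............┃              
zzle ┃......................┃              
─────┃.......~^.............┃              
┬────┃........^^^@..........┃              
│  5 ┃                      ┃              
┼────┃                      ┃              
│  2 ┃                      ┃              
┼────┃                      ┃              
│  7 ┃                      ┃              
┼────┗━━━━━━━━━━━━━━━━━━━━━━┛              
│ 14 │  4 │    ┃                           


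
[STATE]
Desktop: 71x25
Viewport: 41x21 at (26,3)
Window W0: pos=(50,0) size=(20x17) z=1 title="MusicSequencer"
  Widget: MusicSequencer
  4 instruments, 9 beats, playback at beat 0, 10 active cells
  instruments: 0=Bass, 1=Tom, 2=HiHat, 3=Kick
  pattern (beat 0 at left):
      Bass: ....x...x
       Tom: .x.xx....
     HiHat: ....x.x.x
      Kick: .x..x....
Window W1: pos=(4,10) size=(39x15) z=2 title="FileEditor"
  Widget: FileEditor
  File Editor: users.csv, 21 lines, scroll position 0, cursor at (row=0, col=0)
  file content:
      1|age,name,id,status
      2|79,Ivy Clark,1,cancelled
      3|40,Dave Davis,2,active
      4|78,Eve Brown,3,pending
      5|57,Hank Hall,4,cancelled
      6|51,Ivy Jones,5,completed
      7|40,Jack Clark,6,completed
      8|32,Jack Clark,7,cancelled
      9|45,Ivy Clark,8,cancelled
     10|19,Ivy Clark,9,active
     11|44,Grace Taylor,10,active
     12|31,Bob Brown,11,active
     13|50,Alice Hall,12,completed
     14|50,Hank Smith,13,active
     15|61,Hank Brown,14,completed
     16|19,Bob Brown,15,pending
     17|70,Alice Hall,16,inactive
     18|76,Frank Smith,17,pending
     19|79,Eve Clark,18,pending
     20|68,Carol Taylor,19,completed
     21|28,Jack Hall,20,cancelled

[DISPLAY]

                        ┃      ▼12345678 
                        ┃  Bass····█···█ 
                        ┃   Tom·█·██···· 
                        ┃ HiHat····█·█·█ 
                        ┃  Kick·█··█···· 
                        ┃                
                        ┃                
━━━━━━━━━━━━━━━━┓       ┃                
                ┃       ┃                
────────────────┨       ┃                
               ▲┃       ┃                
led            █┃       ┃                
e              ░┃       ┃                
g              ░┃       ┗━━━━━━━━━━━━━━━━
led            ░┃                        
ted            ░┃                        
eted           ░┃                        
lled           ░┃                        
led            ░┃                        
               ░┃                        
tive           ▼┃                        


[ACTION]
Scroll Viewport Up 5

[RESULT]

                        ┏━━━━━━━━━━━━━━━━
                        ┃ MusicSequencer 
                        ┠────────────────
                        ┃      ▼12345678 
                        ┃  Bass····█···█ 
                        ┃   Tom·█·██···· 
                        ┃ HiHat····█·█·█ 
                        ┃  Kick·█··█···· 
                        ┃                
                        ┃                
━━━━━━━━━━━━━━━━┓       ┃                
                ┃       ┃                
────────────────┨       ┃                
               ▲┃       ┃                
led            █┃       ┃                
e              ░┃       ┃                
g              ░┃       ┗━━━━━━━━━━━━━━━━
led            ░┃                        
ted            ░┃                        
eted           ░┃                        
lled           ░┃                        


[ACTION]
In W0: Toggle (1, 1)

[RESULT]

                        ┏━━━━━━━━━━━━━━━━
                        ┃ MusicSequencer 
                        ┠────────────────
                        ┃      ▼12345678 
                        ┃  Bass····█···█ 
                        ┃   Tom···██···· 
                        ┃ HiHat····█·█·█ 
                        ┃  Kick·█··█···· 
                        ┃                
                        ┃                
━━━━━━━━━━━━━━━━┓       ┃                
                ┃       ┃                
────────────────┨       ┃                
               ▲┃       ┃                
led            █┃       ┃                
e              ░┃       ┃                
g              ░┃       ┗━━━━━━━━━━━━━━━━
led            ░┃                        
ted            ░┃                        
eted           ░┃                        
lled           ░┃                        


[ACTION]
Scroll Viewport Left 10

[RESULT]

                                  ┏━━━━━━
                                  ┃ Music
                                  ┠──────
                                  ┃      
                                  ┃  Bass
                                  ┃   Tom
                                  ┃ HiHat
                                  ┃  Kick
                                  ┃      
                                  ┃      
━━━━━━━━━━━━━━━━━━━━━━━━━━┓       ┃      
                          ┃       ┃      
──────────────────────────┨       ┃      
,status                  ▲┃       ┃      
k,1,cancelled            █┃       ┃      
is,2,active              ░┃       ┃      
n,3,pending              ░┃       ┗━━━━━━
l,4,cancelled            ░┃              
s,5,completed            ░┃              
rk,6,completed           ░┃              
rk,7,cancelled           ░┃              


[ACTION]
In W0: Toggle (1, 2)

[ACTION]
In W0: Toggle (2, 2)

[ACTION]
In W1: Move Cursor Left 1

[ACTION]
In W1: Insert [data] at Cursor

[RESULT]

                                  ┏━━━━━━
                                  ┃ Music
                                  ┠──────
                                  ┃      
                                  ┃  Bass
                                  ┃   Tom
                                  ┃ HiHat
                                  ┃  Kick
                                  ┃      
                                  ┃      
━━━━━━━━━━━━━━━━━━━━━━━━━━┓       ┃      
                          ┃       ┃      
──────────────────────────┨       ┃      
e,id,status              ▲┃       ┃      
k,1,cancelled            █┃       ┃      
is,2,active              ░┃       ┃      
n,3,pending              ░┃       ┗━━━━━━
l,4,cancelled            ░┃              
s,5,completed            ░┃              
rk,6,completed           ░┃              
rk,7,cancelled           ░┃              


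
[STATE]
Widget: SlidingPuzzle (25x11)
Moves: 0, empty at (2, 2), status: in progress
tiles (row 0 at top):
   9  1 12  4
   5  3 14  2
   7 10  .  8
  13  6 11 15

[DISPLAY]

┌────┬────┬────┬────┐    
│  9 │  1 │ 12 │  4 │    
├────┼────┼────┼────┤    
│  5 │  3 │ 14 │  2 │    
├────┼────┼────┼────┤    
│  7 │ 10 │    │  8 │    
├────┼────┼────┼────┤    
│ 13 │  6 │ 11 │ 15 │    
└────┴────┴────┴────┘    
Moves: 0                 
                         


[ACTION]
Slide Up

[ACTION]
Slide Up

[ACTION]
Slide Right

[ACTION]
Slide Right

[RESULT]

┌────┬────┬────┬────┐    
│  9 │  1 │ 12 │  4 │    
├────┼────┼────┼────┤    
│  5 │  3 │ 14 │  2 │    
├────┼────┼────┼────┤    
│  7 │ 10 │ 11 │  8 │    
├────┼────┼────┼────┤    
│    │ 13 │  6 │ 15 │    
└────┴────┴────┴────┘    
Moves: 3                 
                         


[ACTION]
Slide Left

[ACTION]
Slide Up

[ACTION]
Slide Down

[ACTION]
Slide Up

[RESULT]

┌────┬────┬────┬────┐    
│  9 │  1 │ 12 │  4 │    
├────┼────┼────┼────┤    
│  5 │  3 │ 14 │  2 │    
├────┼────┼────┼────┤    
│  7 │ 10 │ 11 │  8 │    
├────┼────┼────┼────┤    
│ 13 │    │  6 │ 15 │    
└────┴────┴────┴────┘    
Moves: 6                 
                         


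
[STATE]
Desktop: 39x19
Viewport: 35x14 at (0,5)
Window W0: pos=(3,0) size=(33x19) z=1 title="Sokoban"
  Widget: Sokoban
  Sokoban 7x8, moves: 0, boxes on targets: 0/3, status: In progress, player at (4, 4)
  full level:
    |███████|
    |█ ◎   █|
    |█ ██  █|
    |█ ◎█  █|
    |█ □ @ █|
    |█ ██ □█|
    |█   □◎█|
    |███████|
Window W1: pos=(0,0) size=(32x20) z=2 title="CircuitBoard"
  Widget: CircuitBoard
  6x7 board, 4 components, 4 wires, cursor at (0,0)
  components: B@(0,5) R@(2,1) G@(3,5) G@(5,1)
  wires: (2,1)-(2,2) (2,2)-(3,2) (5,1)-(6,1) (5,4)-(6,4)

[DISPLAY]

┃                              ┃   
┃1                             ┃   
┃                              ┃   
┃2       R ─ ·                 ┃   
┃            │                 ┃   
┃3           ·           G     ┃   
┃                              ┃   
┃4                             ┃   
┃                              ┃   
┃5       G           ·         ┃   
┃        │           │         ┃   
┃6       ·           ·         ┃   
┃Cursor: (0,0)                 ┃   
┃                              ┃━━━


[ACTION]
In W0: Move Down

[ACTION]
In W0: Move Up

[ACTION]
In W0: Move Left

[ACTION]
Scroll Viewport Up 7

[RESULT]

┏━━━━━━━━━━━━━━━━━━━━━━━━━━━━━━┓━━━
┃ CircuitBoard                 ┃   
┠──────────────────────────────┨───
┃   0 1 2 3 4 5                ┃   
┃0  [.]                  B     ┃   
┃                              ┃   
┃1                             ┃   
┃                              ┃   
┃2       R ─ ·                 ┃   
┃            │                 ┃   
┃3           ·           G     ┃   
┃                              ┃   
┃4                             ┃   
┃                              ┃   


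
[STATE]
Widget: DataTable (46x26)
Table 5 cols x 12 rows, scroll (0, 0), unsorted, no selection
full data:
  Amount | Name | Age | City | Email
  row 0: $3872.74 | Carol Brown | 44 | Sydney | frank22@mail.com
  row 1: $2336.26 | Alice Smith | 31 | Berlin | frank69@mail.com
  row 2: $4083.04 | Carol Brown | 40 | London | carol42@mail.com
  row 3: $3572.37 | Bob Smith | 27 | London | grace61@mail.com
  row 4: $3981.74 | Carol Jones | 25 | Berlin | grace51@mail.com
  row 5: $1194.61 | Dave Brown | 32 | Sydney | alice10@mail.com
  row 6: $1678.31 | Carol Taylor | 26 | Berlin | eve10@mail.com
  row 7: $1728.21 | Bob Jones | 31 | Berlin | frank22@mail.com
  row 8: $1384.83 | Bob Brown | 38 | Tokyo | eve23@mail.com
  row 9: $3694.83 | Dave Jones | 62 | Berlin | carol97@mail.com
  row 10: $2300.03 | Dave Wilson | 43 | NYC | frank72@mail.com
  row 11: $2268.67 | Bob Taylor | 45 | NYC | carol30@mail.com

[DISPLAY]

Amount  │Name        │Age│City  │Email        
────────┼────────────┼───┼──────┼─────────────
$3872.74│Carol Brown │44 │Sydney│frank22@mail.
$2336.26│Alice Smith │31 │Berlin│frank69@mail.
$4083.04│Carol Brown │40 │London│carol42@mail.
$3572.37│Bob Smith   │27 │London│grace61@mail.
$3981.74│Carol Jones │25 │Berlin│grace51@mail.
$1194.61│Dave Brown  │32 │Sydney│alice10@mail.
$1678.31│Carol Taylor│26 │Berlin│eve10@mail.co
$1728.21│Bob Jones   │31 │Berlin│frank22@mail.
$1384.83│Bob Brown   │38 │Tokyo │eve23@mail.co
$3694.83│Dave Jones  │62 │Berlin│carol97@mail.
$2300.03│Dave Wilson │43 │NYC   │frank72@mail.
$2268.67│Bob Taylor  │45 │NYC   │carol30@mail.
                                              
                                              
                                              
                                              
                                              
                                              
                                              
                                              
                                              
                                              
                                              
                                              


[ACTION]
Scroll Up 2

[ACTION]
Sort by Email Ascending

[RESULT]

Amount  │Name        │Age│City  │Email        
────────┼────────────┼───┼──────┼─────────────
$1194.61│Dave Brown  │32 │Sydney│alice10@mail.
$2268.67│Bob Taylor  │45 │NYC   │carol30@mail.
$4083.04│Carol Brown │40 │London│carol42@mail.
$3694.83│Dave Jones  │62 │Berlin│carol97@mail.
$1678.31│Carol Taylor│26 │Berlin│eve10@mail.co
$1384.83│Bob Brown   │38 │Tokyo │eve23@mail.co
$3872.74│Carol Brown │44 │Sydney│frank22@mail.
$1728.21│Bob Jones   │31 │Berlin│frank22@mail.
$2336.26│Alice Smith │31 │Berlin│frank69@mail.
$2300.03│Dave Wilson │43 │NYC   │frank72@mail.
$3981.74│Carol Jones │25 │Berlin│grace51@mail.
$3572.37│Bob Smith   │27 │London│grace61@mail.
                                              
                                              
                                              
                                              
                                              
                                              
                                              
                                              
                                              
                                              
                                              
                                              


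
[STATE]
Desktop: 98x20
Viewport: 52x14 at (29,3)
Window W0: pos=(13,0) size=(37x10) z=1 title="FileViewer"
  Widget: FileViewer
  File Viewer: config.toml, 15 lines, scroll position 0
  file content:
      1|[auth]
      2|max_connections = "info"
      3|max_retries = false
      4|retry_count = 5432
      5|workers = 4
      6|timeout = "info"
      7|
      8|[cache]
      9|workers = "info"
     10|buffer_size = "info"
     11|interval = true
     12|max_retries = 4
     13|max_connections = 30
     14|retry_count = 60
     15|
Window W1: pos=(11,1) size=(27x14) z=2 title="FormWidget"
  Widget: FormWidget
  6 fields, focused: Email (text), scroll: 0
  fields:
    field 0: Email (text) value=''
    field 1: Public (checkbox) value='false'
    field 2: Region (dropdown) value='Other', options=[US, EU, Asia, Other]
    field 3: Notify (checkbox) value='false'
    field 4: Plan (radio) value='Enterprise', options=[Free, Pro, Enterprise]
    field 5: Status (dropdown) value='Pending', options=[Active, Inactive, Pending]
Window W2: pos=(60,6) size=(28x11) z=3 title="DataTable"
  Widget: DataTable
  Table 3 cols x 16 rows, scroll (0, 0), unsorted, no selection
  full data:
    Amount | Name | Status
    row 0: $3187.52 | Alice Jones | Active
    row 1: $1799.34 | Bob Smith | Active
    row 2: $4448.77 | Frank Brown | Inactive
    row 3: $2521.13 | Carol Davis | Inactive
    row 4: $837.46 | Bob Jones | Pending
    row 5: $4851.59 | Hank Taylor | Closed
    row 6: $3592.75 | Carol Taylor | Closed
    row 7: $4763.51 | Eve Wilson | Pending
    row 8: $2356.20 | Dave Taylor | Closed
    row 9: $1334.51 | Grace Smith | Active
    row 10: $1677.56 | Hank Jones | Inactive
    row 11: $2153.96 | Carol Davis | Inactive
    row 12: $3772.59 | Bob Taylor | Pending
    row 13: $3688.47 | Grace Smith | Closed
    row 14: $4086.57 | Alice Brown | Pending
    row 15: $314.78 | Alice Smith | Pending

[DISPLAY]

────────┨          ▲┃                               
       ]┃          █┃                               
        ┃          ░┃                               
her   ▼]┃          ░┃          ┏━━━━━━━━━━━━━━━━━━━━
        ┃          ░┃          ┃ DataTable          
 Free  (┃          ▼┃          ┠────────────────────
nding ▼]┃━━━━━━━━━━━┛          ┃Amount  │Name       
        ┃                      ┃────────┼───────────
        ┃                      ┃$3187.52│Alice Jones
        ┃                      ┃$1799.34│Bob Smith  
        ┃                      ┃$4448.77│Frank Brown
━━━━━━━━┛                      ┃$2521.13│Carol Davis
                               ┃$837.46 │Bob Jones  
                               ┗━━━━━━━━━━━━━━━━━━━━


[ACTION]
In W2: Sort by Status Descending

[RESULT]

────────┨          ▲┃                               
       ]┃          █┃                               
        ┃          ░┃                               
her   ▼]┃          ░┃          ┏━━━━━━━━━━━━━━━━━━━━
        ┃          ░┃          ┃ DataTable          
 Free  (┃          ▼┃          ┠────────────────────
nding ▼]┃━━━━━━━━━━━┛          ┃Amount  │Name       
        ┃                      ┃────────┼───────────
        ┃                      ┃$837.46 │Bob Jones  
        ┃                      ┃$4763.51│Eve Wilson 
        ┃                      ┃$3772.59│Bob Taylor 
━━━━━━━━┛                      ┃$4086.57│Alice Brown
                               ┃$314.78 │Alice Smith
                               ┗━━━━━━━━━━━━━━━━━━━━


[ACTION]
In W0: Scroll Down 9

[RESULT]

────────┨          ▲┃                               
       ]┃          ░┃                               
        ┃          ░┃                               
her   ▼]┃          ░┃          ┏━━━━━━━━━━━━━━━━━━━━
        ┃          █┃          ┃ DataTable          
 Free  (┃          ▼┃          ┠────────────────────
nding ▼]┃━━━━━━━━━━━┛          ┃Amount  │Name       
        ┃                      ┃────────┼───────────
        ┃                      ┃$837.46 │Bob Jones  
        ┃                      ┃$4763.51│Eve Wilson 
        ┃                      ┃$3772.59│Bob Taylor 
━━━━━━━━┛                      ┃$4086.57│Alice Brown
                               ┃$314.78 │Alice Smith
                               ┗━━━━━━━━━━━━━━━━━━━━


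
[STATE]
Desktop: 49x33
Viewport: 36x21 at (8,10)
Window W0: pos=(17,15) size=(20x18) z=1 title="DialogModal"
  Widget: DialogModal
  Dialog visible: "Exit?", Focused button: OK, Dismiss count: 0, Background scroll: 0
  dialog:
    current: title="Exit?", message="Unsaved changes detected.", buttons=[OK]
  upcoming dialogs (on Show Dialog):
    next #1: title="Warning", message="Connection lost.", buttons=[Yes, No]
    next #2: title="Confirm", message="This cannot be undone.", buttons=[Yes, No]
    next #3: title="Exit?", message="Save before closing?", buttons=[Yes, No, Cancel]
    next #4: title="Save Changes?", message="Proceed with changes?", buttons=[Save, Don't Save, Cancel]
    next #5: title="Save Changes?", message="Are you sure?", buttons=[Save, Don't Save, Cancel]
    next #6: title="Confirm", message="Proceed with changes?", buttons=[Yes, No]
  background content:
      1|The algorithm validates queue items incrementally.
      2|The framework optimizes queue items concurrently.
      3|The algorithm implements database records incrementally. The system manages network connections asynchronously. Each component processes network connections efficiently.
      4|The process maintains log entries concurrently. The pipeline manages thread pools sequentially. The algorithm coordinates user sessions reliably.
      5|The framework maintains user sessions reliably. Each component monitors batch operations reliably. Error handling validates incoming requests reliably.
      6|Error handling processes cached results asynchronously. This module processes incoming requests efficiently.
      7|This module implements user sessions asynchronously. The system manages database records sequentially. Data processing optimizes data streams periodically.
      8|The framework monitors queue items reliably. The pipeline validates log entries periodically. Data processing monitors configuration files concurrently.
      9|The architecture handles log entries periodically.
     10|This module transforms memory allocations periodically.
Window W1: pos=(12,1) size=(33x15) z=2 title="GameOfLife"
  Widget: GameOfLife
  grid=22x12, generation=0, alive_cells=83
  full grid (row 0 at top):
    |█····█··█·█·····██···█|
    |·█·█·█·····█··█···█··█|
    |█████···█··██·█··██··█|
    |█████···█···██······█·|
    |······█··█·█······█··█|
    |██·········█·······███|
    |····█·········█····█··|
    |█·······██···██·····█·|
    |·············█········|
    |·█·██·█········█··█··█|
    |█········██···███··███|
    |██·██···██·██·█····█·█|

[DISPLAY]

    ┃····█·········█····█··         
    ┃█·······██···██·····█·         
    ┃·············█········         
    ┃·█·██·█········█··█··█         
    ┃█········██···███··███         
    ┗━━━━━━━━━━━━━━━━━━━━━━━━━━━━━━━
         ┃ DialogModal      ┃       
         ┠──────────────────┨       
         ┃The algorithm vali┃       
         ┃The framework opti┃       
         ┃The algorithm impl┃       
         ┃The process mainta┃       
         ┃Th┌────────────┐in┃       
         ┃Er│   Exit?    │ro┃       
         ┃Th│Unsaved chan│em┃       
         ┃Th│    [OK]    │ni┃       
         ┃Th└────────────┘ h┃       
         ┃This module transf┃       
         ┃                  ┃       
         ┃                  ┃       
         ┃                  ┃       


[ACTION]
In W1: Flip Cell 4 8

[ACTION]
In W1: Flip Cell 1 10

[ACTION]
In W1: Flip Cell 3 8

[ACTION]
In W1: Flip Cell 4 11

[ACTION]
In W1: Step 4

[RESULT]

    ┃············██····███·         
    ┃···········█·····█····         
    ┃···········█·█··█·██··         
    ┃·········█·█····█·██··         
    ┃██·······█·█·█··█·····         
    ┗━━━━━━━━━━━━━━━━━━━━━━━━━━━━━━━
         ┃ DialogModal      ┃       
         ┠──────────────────┨       
         ┃The algorithm vali┃       
         ┃The framework opti┃       
         ┃The algorithm impl┃       
         ┃The process mainta┃       
         ┃Th┌────────────┐in┃       
         ┃Er│   Exit?    │ro┃       
         ┃Th│Unsaved chan│em┃       
         ┃Th│    [OK]    │ni┃       
         ┃Th└────────────┘ h┃       
         ┃This module transf┃       
         ┃                  ┃       
         ┃                  ┃       
         ┃                  ┃       


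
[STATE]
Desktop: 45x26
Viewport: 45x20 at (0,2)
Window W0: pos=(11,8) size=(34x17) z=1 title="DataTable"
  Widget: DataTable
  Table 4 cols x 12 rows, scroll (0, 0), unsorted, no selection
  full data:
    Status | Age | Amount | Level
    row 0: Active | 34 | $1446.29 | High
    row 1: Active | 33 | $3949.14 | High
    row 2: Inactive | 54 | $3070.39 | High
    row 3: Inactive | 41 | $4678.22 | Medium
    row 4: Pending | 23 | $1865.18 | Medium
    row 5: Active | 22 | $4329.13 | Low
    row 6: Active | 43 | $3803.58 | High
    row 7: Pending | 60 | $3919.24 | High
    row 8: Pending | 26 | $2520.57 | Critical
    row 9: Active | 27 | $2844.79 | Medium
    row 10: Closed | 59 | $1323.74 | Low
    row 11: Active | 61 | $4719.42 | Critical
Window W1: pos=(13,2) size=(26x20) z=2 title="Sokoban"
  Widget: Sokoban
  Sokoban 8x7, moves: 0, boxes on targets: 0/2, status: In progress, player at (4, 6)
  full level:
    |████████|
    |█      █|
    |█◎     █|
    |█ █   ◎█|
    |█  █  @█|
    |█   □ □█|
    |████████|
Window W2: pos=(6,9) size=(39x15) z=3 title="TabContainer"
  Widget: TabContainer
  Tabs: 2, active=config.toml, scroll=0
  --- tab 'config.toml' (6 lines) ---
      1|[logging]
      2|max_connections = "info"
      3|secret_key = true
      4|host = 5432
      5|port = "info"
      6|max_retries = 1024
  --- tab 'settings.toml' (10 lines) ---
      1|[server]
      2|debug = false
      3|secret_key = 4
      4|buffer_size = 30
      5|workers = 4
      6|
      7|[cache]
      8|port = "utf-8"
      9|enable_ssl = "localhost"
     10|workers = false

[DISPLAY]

             ┏━━━━━━━━━━━━━━━━━━━━━━━━┓      
             ┃ Sokoban                ┃      
             ┠────────────────────────┨      
             ┃████████                ┃      
             ┃█      █                ┃      
             ┃█◎     █                ┃      
           ┏━┃█ █   ◎█                ┃━━━━━┓
      ┏━━━━━━━━━━━━━━━━━━━━━━━━━━━━━━━━━━━━━┓
      ┃ TabContainer                        ┃
      ┠─────────────────────────────────────┨
      ┃[config.toml]│ settings.toml         ┃
      ┃─────────────────────────────────────┃
      ┃[logging]                            ┃
      ┃max_connections = "info"             ┃
      ┃secret_key = true                    ┃
      ┃host = 5432                          ┃
      ┃port = "info"                        ┃
      ┃max_retries = 1024                   ┃
      ┃                                     ┃
      ┃                                     ┃


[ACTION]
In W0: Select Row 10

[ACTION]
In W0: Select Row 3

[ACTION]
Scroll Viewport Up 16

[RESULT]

                                             
                                             
             ┏━━━━━━━━━━━━━━━━━━━━━━━━┓      
             ┃ Sokoban                ┃      
             ┠────────────────────────┨      
             ┃████████                ┃      
             ┃█      █                ┃      
             ┃█◎     █                ┃      
           ┏━┃█ █   ◎█                ┃━━━━━┓
      ┏━━━━━━━━━━━━━━━━━━━━━━━━━━━━━━━━━━━━━┓
      ┃ TabContainer                        ┃
      ┠─────────────────────────────────────┨
      ┃[config.toml]│ settings.toml         ┃
      ┃─────────────────────────────────────┃
      ┃[logging]                            ┃
      ┃max_connections = "info"             ┃
      ┃secret_key = true                    ┃
      ┃host = 5432                          ┃
      ┃port = "info"                        ┃
      ┃max_retries = 1024                   ┃
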